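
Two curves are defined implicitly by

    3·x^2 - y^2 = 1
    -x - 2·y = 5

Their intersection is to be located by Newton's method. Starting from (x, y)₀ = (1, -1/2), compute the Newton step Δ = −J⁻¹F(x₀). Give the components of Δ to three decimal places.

(0.136, -2.568)

At (1, -1/2): F = (1.750, -5.000).
Jacobian J = [[6·x, -2·y], [-1, -2]].
At the point, J = [[6.000, 1.000], [-1.000, -2.000]] (det J = -11.000).
Solving J·Δ = −F gives Δ = (0.136, -2.568).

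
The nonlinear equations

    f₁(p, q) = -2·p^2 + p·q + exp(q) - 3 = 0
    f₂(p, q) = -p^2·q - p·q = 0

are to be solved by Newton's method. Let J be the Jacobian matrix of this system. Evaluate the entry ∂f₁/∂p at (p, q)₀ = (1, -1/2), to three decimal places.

∂f₁/∂p = -4·p + q.
At (1, -1/2) this is -4.500.

-4.500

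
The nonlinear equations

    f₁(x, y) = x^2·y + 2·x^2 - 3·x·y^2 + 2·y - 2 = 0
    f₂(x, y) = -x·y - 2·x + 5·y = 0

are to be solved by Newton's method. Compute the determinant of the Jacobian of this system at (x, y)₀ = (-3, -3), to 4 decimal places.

J = [[2·x·y + 4·x - 3·y^2, x^2 - 6·x·y + 2], [-y - 2, -x + 5]].
At the point, J = [[-21.0000, -43.0000], [1.0000, 8.0000]].
det J = -125.0000.

-125.0000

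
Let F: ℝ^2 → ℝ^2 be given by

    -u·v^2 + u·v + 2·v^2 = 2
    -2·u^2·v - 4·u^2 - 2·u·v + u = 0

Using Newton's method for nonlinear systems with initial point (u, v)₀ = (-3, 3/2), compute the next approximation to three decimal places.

(-1.669, 1.187)

At (-3, 3/2): F = (4.750, -57.000).
Jacobian J = [[-v^2 + v, -2·u·v + u + 4·v], [-4·u·v - 8·u - 2·v + 1, -2·u^2 - 2·u]].
At the point, J = [[-0.750, 12.000], [40.000, -12.000]] (det J = -471.000).
Solving J·Δ = −F gives Δ = (1.331, -0.313).
Then the next iterate is (u, v)₁ = (-1.669, 1.187).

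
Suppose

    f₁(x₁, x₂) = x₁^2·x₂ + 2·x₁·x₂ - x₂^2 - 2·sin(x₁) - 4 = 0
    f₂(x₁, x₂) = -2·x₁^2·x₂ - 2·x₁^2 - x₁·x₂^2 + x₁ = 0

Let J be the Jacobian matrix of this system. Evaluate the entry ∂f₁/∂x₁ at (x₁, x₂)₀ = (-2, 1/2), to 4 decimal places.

∂f₁/∂x₁ = 2·x₁·x₂ + 2·x₂ - 2·cos(x₁).
At (-2, 1/2) this is -0.1677.

-0.1677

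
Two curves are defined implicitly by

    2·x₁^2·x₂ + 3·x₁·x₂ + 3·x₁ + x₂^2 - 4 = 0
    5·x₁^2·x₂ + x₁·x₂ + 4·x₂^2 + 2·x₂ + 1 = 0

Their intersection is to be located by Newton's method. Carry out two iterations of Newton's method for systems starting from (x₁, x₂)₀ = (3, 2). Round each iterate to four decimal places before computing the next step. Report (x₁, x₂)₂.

(0.8750, 0.7747)

At (3, 2): F = (63.0000, 117.0000).
Jacobian J = [[4·x₁·x₂ + 3·x₂ + 3, 2·x₁^2 + 3·x₁ + 2·x₂], [10·x₁·x₂ + x₂, 5·x₁^2 + x₁ + 8·x₂ + 2]].
At the point, J = [[33.0000, 31.0000], [62.0000, 66.0000]] (det J = 256.0000).
Solving J·Δ = −F gives Δ = (-2.0742, 0.1758).
Then the next iterate is (x₁, x₂)₁ = (0.9258, 2.1758).
Round to (0.9258, 2.1758) and repeat: F = (13.284353, 35.626830), J = [[17.584823, 8.843211], [22.319356, 24.617728]].
Δ = (-0.0508, -1.4011), so (x₁, x₂)₂ = (0.8750, 0.7747).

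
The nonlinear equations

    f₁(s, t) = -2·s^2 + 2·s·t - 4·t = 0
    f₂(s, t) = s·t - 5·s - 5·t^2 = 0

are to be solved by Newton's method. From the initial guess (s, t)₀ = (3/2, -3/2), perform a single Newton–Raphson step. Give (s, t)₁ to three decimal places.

(1.045, -0.406)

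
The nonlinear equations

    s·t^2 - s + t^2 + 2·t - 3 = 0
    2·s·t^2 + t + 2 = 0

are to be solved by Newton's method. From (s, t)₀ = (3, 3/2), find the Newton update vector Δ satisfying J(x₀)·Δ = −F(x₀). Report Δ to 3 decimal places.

At (3, 3/2): F = (6.000, 17.000).
Jacobian J = [[t^2 - 1, 2·s·t + 2·t + 2], [2·t^2, 4·s·t + 1]].
At the point, J = [[1.250, 14.000], [4.500, 19.000]] (det J = -39.250).
Solving J·Δ = −F gives Δ = (-3.159, -0.146).

(-3.159, -0.146)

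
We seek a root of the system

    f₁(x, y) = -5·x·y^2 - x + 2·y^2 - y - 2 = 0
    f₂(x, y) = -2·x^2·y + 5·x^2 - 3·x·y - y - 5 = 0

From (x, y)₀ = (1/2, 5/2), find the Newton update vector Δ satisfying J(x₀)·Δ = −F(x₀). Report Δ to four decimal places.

At (1/2, 5/2): F = (-8.1250, -11.2500).
Jacobian J = [[-5·y^2 - 1, -10·x·y + 4·y - 1], [-4·x·y + 10·x - 3·y, -2·x^2 - 3·x - 1]].
At the point, J = [[-32.2500, -3.5000], [-7.5000, -3.0000]] (det J = 70.5000).
Solving J·Δ = −F gives Δ = (0.2128, -4.2819).

(0.2128, -4.2819)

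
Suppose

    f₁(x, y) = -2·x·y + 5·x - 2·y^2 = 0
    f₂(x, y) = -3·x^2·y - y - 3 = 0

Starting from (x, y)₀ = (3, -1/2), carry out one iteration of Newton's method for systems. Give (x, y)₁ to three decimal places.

(-0.379, -1.193)

At (3, -1/2): F = (17.500, 11.000).
Jacobian J = [[-2·y + 5, -2·x - 4·y], [-6·x·y, -3·x^2 - 1]].
At the point, J = [[6.000, -4.000], [9.000, -28.000]] (det J = -132.000).
Solving J·Δ = −F gives Δ = (-3.379, -0.693).
Then the next iterate is (x, y)₁ = (-0.379, -1.193).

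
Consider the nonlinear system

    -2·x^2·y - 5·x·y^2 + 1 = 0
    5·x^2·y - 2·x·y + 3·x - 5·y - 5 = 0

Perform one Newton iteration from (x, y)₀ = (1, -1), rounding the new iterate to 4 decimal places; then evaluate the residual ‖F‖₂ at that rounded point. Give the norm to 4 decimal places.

At (1, -1): F = (-2.0000, 0.0000).
Jacobian J = [[-4·x·y - 5·y^2, -2·x^2 - 10·x·y], [10·x·y - 2·y + 3, 5·x^2 - 2·x - 5]].
At the point, J = [[-1.0000, 8.0000], [-5.0000, -2.0000]] (det J = 42.0000).
Solving J·Δ = −F gives Δ = (-0.0952, 0.2381).
Then the next iterate is (x, y)₁ = (0.9048, -0.7619).
Re-evaluating at (0.9048, -0.7619): F = (-0.378665, -0.216063), so ‖F‖₂ = 0.4360.

0.4360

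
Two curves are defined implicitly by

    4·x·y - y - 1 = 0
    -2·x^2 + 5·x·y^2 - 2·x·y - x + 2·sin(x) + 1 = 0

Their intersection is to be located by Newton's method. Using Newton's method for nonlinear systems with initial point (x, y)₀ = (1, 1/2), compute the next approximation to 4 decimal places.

(0.9000, 0.4000)

At (1, 1/2): F = (0.5000, -0.067058).
Jacobian J = [[4·y, 4·x - 1], [-4·x + 5·y^2 - 2·y + 2·cos(x) - 1, 10·x·y - 2·x]].
At the point, J = [[2.0000, 3.0000], [-3.669395, 3.0000]] (det J = 17.008186).
Solving J·Δ = −F gives Δ = (-0.1000, -0.1000).
Then the next iterate is (x, y)₁ = (0.9000, 0.4000).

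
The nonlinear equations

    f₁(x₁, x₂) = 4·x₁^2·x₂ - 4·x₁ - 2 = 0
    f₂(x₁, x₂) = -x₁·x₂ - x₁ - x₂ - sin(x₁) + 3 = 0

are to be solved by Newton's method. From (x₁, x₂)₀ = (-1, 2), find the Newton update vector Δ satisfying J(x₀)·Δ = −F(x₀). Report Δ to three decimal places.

(1.368, 4.338)

At (-1, 2): F = (10.000, 4.84147).
Jacobian J = [[8·x₁·x₂ - 4, 4·x₁^2], [-x₂ - cos(x₁) - 1, -x₁ - 1]].
At the point, J = [[-20.000, 4.000], [-3.54030, 0.000]] (det J = 14.16121).
Solving J·Δ = −F gives Δ = (1.368, 4.338).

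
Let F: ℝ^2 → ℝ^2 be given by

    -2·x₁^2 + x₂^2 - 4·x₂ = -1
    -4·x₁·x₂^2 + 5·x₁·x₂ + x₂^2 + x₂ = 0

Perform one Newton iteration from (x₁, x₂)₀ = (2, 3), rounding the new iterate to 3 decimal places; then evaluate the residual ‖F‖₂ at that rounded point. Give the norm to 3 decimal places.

At (2, 3): F = (-10.000, -30.000).
Jacobian J = [[-4·x₁, 2·x₂ - 4], [-4·x₂^2 + 5·x₂, -8·x₁·x₂ + 5·x₁ + 2·x₂ + 1]].
At the point, J = [[-8.000, 2.000], [-21.000, -31.000]] (det J = 290.000).
Solving J·Δ = −F gives Δ = (-1.276, -0.103).
Then the next iterate is (x₁, x₂)₁ = (0.724, 2.897).
Re-evaluating at (0.724, 2.897): F = (-3.24374, -2.52825), so ‖F‖₂ = 4.113.

4.113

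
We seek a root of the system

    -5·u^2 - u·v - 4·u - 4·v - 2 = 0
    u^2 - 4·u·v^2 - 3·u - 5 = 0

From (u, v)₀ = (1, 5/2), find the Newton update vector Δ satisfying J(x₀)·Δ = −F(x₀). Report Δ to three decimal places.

At (1, 5/2): F = (-23.500, -32.000).
Jacobian J = [[-10·u - v - 4, -u - 4], [2·u - 4·v^2 - 3, -8·u·v]].
At the point, J = [[-16.500, -5.000], [-26.000, -20.000]] (det J = 200.000).
Solving J·Δ = −F gives Δ = (-1.550, 0.415).

(-1.550, 0.415)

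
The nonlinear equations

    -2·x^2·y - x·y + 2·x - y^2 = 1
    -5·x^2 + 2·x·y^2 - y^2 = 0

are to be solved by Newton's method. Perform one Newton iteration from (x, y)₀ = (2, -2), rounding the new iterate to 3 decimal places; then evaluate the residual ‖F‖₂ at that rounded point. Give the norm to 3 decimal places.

5.034

At (2, -2): F = (19.000, -8.000).
Jacobian J = [[-4·x·y - y + 2, -2·x^2 - x - 2·y], [-10·x + 2·y^2, 4·x·y - 2·y]].
At the point, J = [[20.000, -6.000], [-12.000, -12.000]] (det J = -312.000).
Solving J·Δ = −F gives Δ = (-0.885, 0.218).
Then the next iterate is (x, y)₁ = (1.115, -1.782).
Re-evaluating at (1.115, -1.782): F = (4.47226, -2.31023), so ‖F‖₂ = 5.034.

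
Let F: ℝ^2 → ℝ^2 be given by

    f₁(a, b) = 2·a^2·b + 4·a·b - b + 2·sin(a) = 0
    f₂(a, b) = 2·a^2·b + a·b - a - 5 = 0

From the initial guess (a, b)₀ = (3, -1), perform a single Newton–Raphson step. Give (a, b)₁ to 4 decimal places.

At (3, -1): F = (-28.717760, -29.0000).
Jacobian J = [[4·a·b + 4·b + 2·cos(a), 2·a^2 + 4·a - 1], [4·a·b + b - 1, 2·a^2 + a]].
At the point, J = [[-17.979985, 29.0000], [-14.0000, 21.0000]] (det J = 28.420315).
Solving J·Δ = −F gives Δ = (-8.3717, -4.2002).
Then the next iterate is (a, b)₁ = (-5.3717, -5.2002).

(-5.3717, -5.2002)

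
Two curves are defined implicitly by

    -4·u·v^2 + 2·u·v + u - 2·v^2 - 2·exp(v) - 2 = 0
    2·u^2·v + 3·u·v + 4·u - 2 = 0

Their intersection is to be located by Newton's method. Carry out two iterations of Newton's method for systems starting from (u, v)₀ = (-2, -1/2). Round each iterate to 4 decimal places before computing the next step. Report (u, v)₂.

At (-2, -1/2): F = (-1.713061, -11.0000).
Jacobian J = [[-4·v^2 + 2·v + 1, -8·u·v + 2·u - 4·v - 2·exp(v)], [4·u·v + 3·v + 4, 2·u^2 + 3·u]].
At the point, J = [[-1.0000, -11.213061], [6.5000, 2.0000]] (det J = 70.884899).
Solving J·Δ = −F gives Δ = (1.7884, -0.3123).
Then the next iterate is (u, v)₁ = (-0.2116, -0.8123).
Round to (-0.2116, -0.8123) and repeat: F = (-3.516688, -2.403493), J = [[-3.263925, 0.563266], [2.250631, -0.545251]].
Δ = (-6.3898, -30.7832), so (u, v)₂ = (-6.6014, -31.5955).

(-6.6014, -31.5955)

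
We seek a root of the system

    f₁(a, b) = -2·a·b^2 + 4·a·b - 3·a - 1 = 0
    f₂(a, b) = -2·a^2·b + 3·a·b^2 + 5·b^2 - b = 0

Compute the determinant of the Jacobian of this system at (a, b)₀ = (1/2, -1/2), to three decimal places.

J = [[-2·b^2 + 4·b - 3, -4·a·b + 4·a], [-4·a·b + 3·b^2, -2·a^2 + 6·a·b + 10·b - 1]].
At the point, J = [[-5.500, 3.000], [1.750, -8.000]].
det J = 38.750.

38.750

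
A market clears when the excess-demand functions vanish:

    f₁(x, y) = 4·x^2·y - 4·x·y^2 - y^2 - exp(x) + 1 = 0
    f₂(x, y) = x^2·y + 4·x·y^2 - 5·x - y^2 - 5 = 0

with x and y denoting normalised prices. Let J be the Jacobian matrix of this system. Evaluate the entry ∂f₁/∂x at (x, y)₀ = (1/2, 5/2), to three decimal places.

-16.649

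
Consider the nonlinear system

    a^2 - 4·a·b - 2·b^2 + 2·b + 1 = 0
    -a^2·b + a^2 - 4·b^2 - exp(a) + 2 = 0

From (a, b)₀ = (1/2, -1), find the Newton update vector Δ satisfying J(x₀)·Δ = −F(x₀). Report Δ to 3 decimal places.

(-0.182, 0.415)

At (1/2, -1): F = (-0.750, -3.14872).
Jacobian J = [[2·a - 4·b, -4·a - 4·b + 2], [-2·a·b + 2·a - exp(a), -a^2 - 8·b]].
At the point, J = [[5.000, 4.000], [0.35128, 7.750]] (det J = 37.34489).
Solving J·Δ = −F gives Δ = (-0.182, 0.415).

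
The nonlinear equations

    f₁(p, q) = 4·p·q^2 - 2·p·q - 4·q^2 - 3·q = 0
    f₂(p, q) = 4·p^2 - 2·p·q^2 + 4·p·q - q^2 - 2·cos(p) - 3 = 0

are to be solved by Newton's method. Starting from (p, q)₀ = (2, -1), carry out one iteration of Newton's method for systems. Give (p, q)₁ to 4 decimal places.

(1.2622, -0.5618)

At (2, -1): F = (11.0000, 0.832294).
Jacobian J = [[4·q^2 - 2·q, 8·p·q - 2·p - 8·q - 3], [8·p - 2·q^2 + 4·q + 2·sin(p), -4·p·q + 4·p - 2·q]].
At the point, J = [[6.0000, -15.0000], [11.818595, 18.0000]] (det J = 285.278923).
Solving J·Δ = −F gives Δ = (-0.7378, 0.4382).
Then the next iterate is (p, q)₁ = (1.2622, -0.5618).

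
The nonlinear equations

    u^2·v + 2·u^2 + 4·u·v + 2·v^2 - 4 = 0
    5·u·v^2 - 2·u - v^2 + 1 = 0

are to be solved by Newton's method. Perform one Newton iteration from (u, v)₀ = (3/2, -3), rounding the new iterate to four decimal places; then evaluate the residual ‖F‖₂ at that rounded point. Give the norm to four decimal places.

At (3/2, -3): F = (-6.2500, 56.5000).
Jacobian J = [[2·u·v + 4·u + 4·v, u^2 + 4·u + 4·v], [5·v^2 - 2, 10·u·v - 2·v]].
At the point, J = [[-15.0000, -3.7500], [43.0000, -39.0000]] (det J = 746.2500).
Solving J·Δ = −F gives Δ = (-0.6106, 0.7755).
Then the next iterate is (u, v)₁ = (0.8894, -2.2245).
Re-evaluating at (0.8894, -2.2245): F = (-2.194667, 16.278336), so ‖F‖₂ = 16.4256.

16.4256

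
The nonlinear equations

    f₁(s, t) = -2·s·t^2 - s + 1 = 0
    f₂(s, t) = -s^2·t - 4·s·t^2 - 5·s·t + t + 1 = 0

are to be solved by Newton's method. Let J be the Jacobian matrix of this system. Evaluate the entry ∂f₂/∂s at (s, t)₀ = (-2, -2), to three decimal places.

-14.000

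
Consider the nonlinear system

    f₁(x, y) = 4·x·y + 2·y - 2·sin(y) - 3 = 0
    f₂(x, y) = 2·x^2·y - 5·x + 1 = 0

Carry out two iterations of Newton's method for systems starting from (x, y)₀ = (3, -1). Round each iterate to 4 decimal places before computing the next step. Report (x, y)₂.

(0.9175, 0.3049)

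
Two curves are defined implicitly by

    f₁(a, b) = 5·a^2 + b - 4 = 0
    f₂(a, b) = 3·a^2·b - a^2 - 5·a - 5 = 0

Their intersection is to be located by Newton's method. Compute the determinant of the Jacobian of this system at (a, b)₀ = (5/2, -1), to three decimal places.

493.750

J = [[10·a, 1], [6·a·b - 2·a - 5, 3·a^2]].
At the point, J = [[25.000, 1.000], [-25.000, 18.750]].
det J = 493.750.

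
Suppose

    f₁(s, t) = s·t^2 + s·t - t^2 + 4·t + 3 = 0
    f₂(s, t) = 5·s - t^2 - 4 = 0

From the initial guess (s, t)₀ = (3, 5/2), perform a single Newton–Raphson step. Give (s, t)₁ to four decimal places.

(1.0913, 1.5413)

At (3, 5/2): F = (33.0000, 4.7500).
Jacobian J = [[t^2 + t, 2·s·t + s - 2·t + 4], [5, -2·t]].
At the point, J = [[8.7500, 17.0000], [5.0000, -5.0000]] (det J = -128.7500).
Solving J·Δ = −F gives Δ = (-1.9087, -0.9587).
Then the next iterate is (s, t)₁ = (1.0913, 1.5413).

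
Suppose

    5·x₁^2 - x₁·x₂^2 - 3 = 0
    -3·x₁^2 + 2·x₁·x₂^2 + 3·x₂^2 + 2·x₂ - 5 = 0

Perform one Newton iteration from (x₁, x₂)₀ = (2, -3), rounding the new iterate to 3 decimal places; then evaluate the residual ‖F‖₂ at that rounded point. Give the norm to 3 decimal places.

10.905

At (2, -3): F = (-1.000, 40.000).
Jacobian J = [[10·x₁ - x₂^2, -2·x₁·x₂], [-6·x₁ + 2·x₂^2, 4·x₁·x₂ + 6·x₂ + 2]].
At the point, J = [[11.000, 12.000], [6.000, -40.000]] (det J = -512.000).
Solving J·Δ = −F gives Δ = (-0.859, 0.871).
Then the next iterate is (x₁, x₂)₁ = (1.141, -2.129).
Re-evaluating at (1.141, -2.129): F = (-1.66234, 10.77777), so ‖F‖₂ = 10.905.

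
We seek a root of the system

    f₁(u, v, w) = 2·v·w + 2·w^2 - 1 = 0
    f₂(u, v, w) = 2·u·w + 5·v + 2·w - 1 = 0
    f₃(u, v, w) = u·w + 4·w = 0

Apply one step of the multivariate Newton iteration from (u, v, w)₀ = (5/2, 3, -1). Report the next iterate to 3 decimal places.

(44.750, 8.000, 6.500)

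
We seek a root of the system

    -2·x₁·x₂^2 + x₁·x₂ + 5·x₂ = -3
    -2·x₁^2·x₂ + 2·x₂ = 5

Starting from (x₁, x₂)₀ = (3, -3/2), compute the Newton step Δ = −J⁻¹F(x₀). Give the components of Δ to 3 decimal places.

(-0.360, 0.782)

At (3, -3/2): F = (-22.500, 19.000).
Jacobian J = [[-2·x₂^2 + x₂, -4·x₁·x₂ + x₁ + 5], [-4·x₁·x₂, -2·x₁^2 + 2]].
At the point, J = [[-6.000, 26.000], [18.000, -16.000]] (det J = -372.000).
Solving J·Δ = −F gives Δ = (-0.360, 0.782).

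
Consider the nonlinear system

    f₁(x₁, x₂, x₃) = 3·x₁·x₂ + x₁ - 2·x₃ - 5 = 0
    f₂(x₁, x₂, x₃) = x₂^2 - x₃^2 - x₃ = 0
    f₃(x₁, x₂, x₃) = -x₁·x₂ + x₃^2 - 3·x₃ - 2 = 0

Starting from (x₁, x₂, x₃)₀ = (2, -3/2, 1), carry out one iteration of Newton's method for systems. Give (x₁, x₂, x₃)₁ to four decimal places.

At (2, -3/2, 1): F = (-14.0000, 0.2500, -1.0000).
Jacobian J = [[3·x₂ + 1, 3·x₁, -2], [0, 2·x₂, -2·x₃ - 1], [-x₂, -x₁, 2·x₃ - 3]].
At the point, J = [[-3.5000, 6.0000, -2.0000], [0.0000, -3.0000, -3.0000], [1.5000, -2.0000, -1.0000]] (det J = -25.5000).
Solving J·Δ = −F gives Δ = (2.6863, 2.9461, -2.8627).
Then the next iterate is (x₁, x₂, x₃)₁ = (4.6863, 1.4461, -1.8627).

(4.6863, 1.4461, -1.8627)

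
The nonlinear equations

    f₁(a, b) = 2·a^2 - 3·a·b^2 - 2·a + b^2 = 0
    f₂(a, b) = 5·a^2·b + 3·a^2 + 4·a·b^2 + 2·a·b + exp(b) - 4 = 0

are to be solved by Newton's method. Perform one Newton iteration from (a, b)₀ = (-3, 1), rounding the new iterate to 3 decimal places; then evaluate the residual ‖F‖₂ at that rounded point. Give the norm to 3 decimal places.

At (-3, 1): F = (34.000, 52.71828).
Jacobian J = [[4·a - 3·b^2 - 2, -6·a·b + 2·b], [10·a·b + 6·a + 4·b^2 + 2·b, 5·a^2 + 8·a·b + 2·a + exp(b)]].
At the point, J = [[-17.000, 20.000], [-42.000, 17.71828]] (det J = 538.78921).
Solving J·Δ = −F gives Δ = (0.839, -0.987).
Then the next iterate is (a, b)₁ = (-2.161, 0.013).
Re-evaluating at (-2.161, 0.013): F = (13.66311, 11.26875), so ‖F‖₂ = 17.711.

17.711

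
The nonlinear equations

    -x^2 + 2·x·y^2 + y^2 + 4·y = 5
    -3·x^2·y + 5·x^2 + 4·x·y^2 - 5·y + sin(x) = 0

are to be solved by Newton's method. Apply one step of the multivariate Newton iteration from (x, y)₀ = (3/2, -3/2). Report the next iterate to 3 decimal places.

At (3/2, -3/2): F = (-4.250, 43.37249).
Jacobian J = [[-2·x + 2·y^2, 4·x·y + 2·y + 4], [-6·x·y + 10·x + 4·y^2 + cos(x), -3·x^2 + 8·x·y - 5]].
At the point, J = [[1.500, -8.000], [37.57074, -29.750]] (det J = 255.94090).
Solving J·Δ = −F gives Δ = (-1.850, -0.878).
Then the next iterate is (x, y)₁ = (-0.350, -2.378).

(-0.350, -2.378)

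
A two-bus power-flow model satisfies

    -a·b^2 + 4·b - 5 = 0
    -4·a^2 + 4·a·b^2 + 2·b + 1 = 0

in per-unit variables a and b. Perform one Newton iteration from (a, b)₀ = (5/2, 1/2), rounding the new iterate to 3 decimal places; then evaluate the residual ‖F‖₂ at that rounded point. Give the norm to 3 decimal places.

81.492

At (5/2, 1/2): F = (-3.625, -20.500).
Jacobian J = [[-b^2, -2·a·b + 4], [-8·a + 4·b^2, 8·a·b + 2]].
At the point, J = [[-0.250, 1.500], [-19.000, 12.000]] (det J = 25.500).
Solving J·Δ = −F gives Δ = (0.500, 2.500).
Then the next iterate is (a, b)₁ = (3.000, 3.000).
Re-evaluating at (3.000, 3.000): F = (-20.000, 79.000), so ‖F‖₂ = 81.492.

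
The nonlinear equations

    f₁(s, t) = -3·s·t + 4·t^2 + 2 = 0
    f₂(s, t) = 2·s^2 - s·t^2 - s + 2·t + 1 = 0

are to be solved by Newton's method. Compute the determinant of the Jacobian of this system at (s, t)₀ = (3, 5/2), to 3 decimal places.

J = [[-3·t, -3·s + 8·t], [4·s - t^2 - 1, -2·s·t + 2]].
At the point, J = [[-7.500, 11.000], [4.750, -13.000]].
det J = 45.250.

45.250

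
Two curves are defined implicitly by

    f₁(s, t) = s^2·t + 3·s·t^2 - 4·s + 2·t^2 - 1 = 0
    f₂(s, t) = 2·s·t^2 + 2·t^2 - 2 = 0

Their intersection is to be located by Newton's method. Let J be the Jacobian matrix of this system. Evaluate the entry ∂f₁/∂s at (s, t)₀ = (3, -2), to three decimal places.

-4.000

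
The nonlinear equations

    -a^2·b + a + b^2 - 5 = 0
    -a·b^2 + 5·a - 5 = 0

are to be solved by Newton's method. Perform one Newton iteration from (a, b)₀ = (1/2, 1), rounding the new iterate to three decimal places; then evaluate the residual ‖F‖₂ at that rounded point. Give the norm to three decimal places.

14.119

At (1/2, 1): F = (-3.750, -3.000).
Jacobian J = [[-2·a·b + 1, -a^2 + 2·b], [-b^2 + 5, -2·a·b]].
At the point, J = [[0.000, 1.750], [4.000, -1.000]] (det J = -7.000).
Solving J·Δ = −F gives Δ = (1.286, 2.143).
Then the next iterate is (a, b)₁ = (1.786, 3.143).
Re-evaluating at (1.786, 3.143): F = (-3.36108, -13.71291), so ‖F‖₂ = 14.119.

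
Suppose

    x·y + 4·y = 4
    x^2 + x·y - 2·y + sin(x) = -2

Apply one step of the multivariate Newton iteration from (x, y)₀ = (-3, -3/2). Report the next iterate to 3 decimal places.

(-3.572, 3.142)

At (-3, -3/2): F = (-5.500, 18.35888).
Jacobian J = [[y, x + 4], [2·x + y + cos(x), x - 2]].
At the point, J = [[-1.500, 1.000], [-8.48999, -5.000]] (det J = 15.98999).
Solving J·Δ = −F gives Δ = (-0.572, 4.642).
Then the next iterate is (x, y)₁ = (-3.572, 3.142).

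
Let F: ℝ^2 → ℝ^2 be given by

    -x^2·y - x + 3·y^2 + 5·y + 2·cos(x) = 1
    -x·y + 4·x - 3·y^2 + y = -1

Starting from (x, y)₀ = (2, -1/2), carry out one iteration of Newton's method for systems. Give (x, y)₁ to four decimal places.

(0.5963, -1.7166)

At (2, -1/2): F = (-3.582294, 8.7500).
Jacobian J = [[-2·x·y - 2·sin(x) - 1, -x^2 + 6·y + 5], [-y + 4, -x - 6·y + 1]].
At the point, J = [[-0.818595, -2.0000], [4.5000, 2.0000]] (det J = 7.362810).
Solving J·Δ = −F gives Δ = (-1.4037, -1.2166).
Then the next iterate is (x, y)₁ = (0.5963, -1.7166).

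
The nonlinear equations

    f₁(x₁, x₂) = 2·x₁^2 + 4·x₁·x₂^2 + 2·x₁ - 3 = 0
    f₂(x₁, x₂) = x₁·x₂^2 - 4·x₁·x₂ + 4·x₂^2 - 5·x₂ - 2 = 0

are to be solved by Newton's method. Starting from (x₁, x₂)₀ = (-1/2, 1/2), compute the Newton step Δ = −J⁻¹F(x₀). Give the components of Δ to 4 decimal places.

(-2.4167, -3.2083)

At (-1/2, 1/2): F = (-4.0000, -2.6250).
Jacobian J = [[4·x₁ + 4·x₂^2 + 2, 8·x₁·x₂], [x₂^2 - 4·x₂, 2·x₁·x₂ - 4·x₁ + 8·x₂ - 5]].
At the point, J = [[1.0000, -2.0000], [-1.7500, 0.5000]] (det J = -3.0000).
Solving J·Δ = −F gives Δ = (-2.4167, -3.2083).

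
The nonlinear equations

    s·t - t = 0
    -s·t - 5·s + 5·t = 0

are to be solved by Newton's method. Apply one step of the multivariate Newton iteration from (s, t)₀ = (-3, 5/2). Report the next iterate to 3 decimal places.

At (-3, 5/2): F = (-10.000, 35.000).
Jacobian J = [[t, s - 1], [-t - 5, -s + 5]].
At the point, J = [[2.500, -4.000], [-7.500, 8.000]] (det J = -10.000).
Solving J·Δ = −F gives Δ = (6.000, 1.250).
Then the next iterate is (s, t)₁ = (3.000, 3.750).

(3.000, 3.750)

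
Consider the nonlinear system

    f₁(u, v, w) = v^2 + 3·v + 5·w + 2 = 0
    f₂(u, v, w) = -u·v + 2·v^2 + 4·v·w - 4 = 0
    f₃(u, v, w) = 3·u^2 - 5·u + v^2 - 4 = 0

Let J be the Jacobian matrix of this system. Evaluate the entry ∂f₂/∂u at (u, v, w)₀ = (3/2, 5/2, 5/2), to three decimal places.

∂f₂/∂u = -v.
At (3/2, 5/2, 5/2) this is -2.500.

-2.500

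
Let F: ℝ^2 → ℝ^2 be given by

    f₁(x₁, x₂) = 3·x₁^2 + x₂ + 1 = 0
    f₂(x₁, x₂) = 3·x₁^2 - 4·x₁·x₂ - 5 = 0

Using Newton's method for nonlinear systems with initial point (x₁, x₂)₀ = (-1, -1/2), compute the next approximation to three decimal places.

(-0.100, 1.400)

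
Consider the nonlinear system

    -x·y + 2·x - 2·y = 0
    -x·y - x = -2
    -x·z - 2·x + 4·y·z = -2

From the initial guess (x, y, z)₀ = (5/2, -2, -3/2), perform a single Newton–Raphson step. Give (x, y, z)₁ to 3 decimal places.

(-0.182, -1.273, -0.574)

At (5/2, -2, -3/2): F = (14.000, 4.500, 12.750).
Jacobian J = [[-y + 2, -x - 2, 0], [-y - 1, -x, 0], [-z - 2, 4·z, -x + 4·y]].
At the point, J = [[4.000, -4.500, 0.000], [1.000, -2.500, 0.000], [-0.500, -6.000, -10.500]] (det J = 57.750).
Solving J·Δ = −F gives Δ = (-2.682, 0.727, 0.926).
Then the next iterate is (x, y, z)₁ = (-0.182, -1.273, -0.574).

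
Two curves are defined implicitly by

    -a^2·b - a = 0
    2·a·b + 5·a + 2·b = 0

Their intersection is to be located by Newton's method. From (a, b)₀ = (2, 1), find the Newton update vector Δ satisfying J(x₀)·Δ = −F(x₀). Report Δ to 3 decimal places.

(14.000, -19.000)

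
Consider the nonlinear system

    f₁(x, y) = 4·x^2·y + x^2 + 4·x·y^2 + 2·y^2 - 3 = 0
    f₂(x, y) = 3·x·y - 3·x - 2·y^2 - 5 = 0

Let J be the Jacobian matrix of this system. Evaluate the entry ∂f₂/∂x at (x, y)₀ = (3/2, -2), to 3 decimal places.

-9.000

∂f₂/∂x = 3·y - 3.
At (3/2, -2) this is -9.000.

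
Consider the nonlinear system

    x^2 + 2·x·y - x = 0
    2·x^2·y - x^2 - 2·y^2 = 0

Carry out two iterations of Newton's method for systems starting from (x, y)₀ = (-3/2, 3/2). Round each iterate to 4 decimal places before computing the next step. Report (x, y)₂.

(-1.4375, 1.2187)

At (-3/2, 3/2): F = (-0.7500, 0.0000).
Jacobian J = [[2·x + 2·y - 1, 2·x], [4·x·y - 2·x, 2·x^2 - 4·y]].
At the point, J = [[-1.0000, -3.0000], [-6.0000, -1.5000]] (det J = -16.5000).
Solving J·Δ = −F gives Δ = (0.0682, -0.2727).
Then the next iterate is (x, y)₁ = (-1.4318, 1.2273).
Round to (-1.4318, 1.2273) and repeat: F = (-0.032645, -0.030526), J = [[-1.4090, -2.8636], [-4.165393, -0.809098]].
Δ = (-0.0057, -0.0086), so (x, y)₂ = (-1.4375, 1.2187).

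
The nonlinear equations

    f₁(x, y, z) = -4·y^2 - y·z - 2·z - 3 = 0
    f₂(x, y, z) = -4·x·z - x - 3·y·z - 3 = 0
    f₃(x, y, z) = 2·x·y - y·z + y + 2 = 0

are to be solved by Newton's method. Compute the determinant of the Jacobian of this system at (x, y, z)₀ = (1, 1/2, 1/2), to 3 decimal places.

46.500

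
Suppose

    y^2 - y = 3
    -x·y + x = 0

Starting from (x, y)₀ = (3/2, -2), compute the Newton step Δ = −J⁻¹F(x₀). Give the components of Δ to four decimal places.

(-1.2000, 0.6000)

At (3/2, -2): F = (3.0000, 4.5000).
Jacobian J = [[0, 2·y - 1], [-y + 1, -x]].
At the point, J = [[0.0000, -5.0000], [3.0000, -1.5000]] (det J = 15.0000).
Solving J·Δ = −F gives Δ = (-1.2000, 0.6000).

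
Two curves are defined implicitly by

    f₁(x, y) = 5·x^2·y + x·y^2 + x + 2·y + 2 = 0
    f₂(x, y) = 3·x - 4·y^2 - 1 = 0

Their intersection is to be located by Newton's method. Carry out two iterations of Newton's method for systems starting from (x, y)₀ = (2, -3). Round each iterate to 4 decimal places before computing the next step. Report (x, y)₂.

(1.0120, -0.9721)

At (2, -3): F = (-44.0000, -31.0000).
Jacobian J = [[10·x·y + y^2 + 1, 5·x^2 + 2·x·y + 2], [3, -8·y]].
At the point, J = [[-50.0000, 10.0000], [3.0000, 24.0000]] (det J = -1230.0000).
Solving J·Δ = −F gives Δ = (-0.6065, 1.3675).
Then the next iterate is (x, y)₁ = (1.3935, -1.6325).
Round to (1.3935, -1.6325) and repeat: F = (-12.008031, -7.479725), J = [[-19.083831, 7.159434], [3.0000, 13.0600]].
Δ = (-0.3815, 0.6604), so (x, y)₂ = (1.0120, -0.9721).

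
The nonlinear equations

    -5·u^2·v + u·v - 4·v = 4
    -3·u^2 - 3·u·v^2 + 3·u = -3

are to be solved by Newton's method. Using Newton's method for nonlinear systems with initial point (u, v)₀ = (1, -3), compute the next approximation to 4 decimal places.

(0.3171, -2.8049)

At (1, -3): F = (20.0000, -24.0000).
Jacobian J = [[-10·u·v + v, -5·u^2 + u - 4], [-6·u - 3·v^2 + 3, -6·u·v]].
At the point, J = [[27.0000, -8.0000], [-30.0000, 18.0000]] (det J = 246.0000).
Solving J·Δ = −F gives Δ = (-0.6829, 0.1951).
Then the next iterate is (u, v)₁ = (0.3171, -2.8049).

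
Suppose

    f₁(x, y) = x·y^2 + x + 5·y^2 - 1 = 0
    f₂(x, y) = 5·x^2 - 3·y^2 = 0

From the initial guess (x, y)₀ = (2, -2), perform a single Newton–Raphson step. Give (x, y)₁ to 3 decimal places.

(1.077, -1.129)

At (2, -2): F = (29.000, 8.000).
Jacobian J = [[y^2 + 1, 2·x·y + 10·y], [10·x, -6·y]].
At the point, J = [[5.000, -28.000], [20.000, 12.000]] (det J = 620.000).
Solving J·Δ = −F gives Δ = (-0.923, 0.871).
Then the next iterate is (x, y)₁ = (1.077, -1.129).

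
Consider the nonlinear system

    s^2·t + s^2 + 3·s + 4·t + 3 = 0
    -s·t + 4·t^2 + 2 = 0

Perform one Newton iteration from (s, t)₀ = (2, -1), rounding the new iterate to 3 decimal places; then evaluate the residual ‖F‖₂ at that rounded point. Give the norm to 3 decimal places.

At (2, -1): F = (5.000, 8.000).
Jacobian J = [[2·s·t + 2·s + 3, s^2 + 4], [-t, -s + 8·t]].
At the point, J = [[3.000, 8.000], [1.000, -10.000]] (det J = -38.000).
Solving J·Δ = −F gives Δ = (-3.000, 0.500).
Then the next iterate is (s, t)₁ = (-1.000, -0.500).
Re-evaluating at (-1.000, -0.500): F = (-1.500, 2.500), so ‖F‖₂ = 2.915.

2.915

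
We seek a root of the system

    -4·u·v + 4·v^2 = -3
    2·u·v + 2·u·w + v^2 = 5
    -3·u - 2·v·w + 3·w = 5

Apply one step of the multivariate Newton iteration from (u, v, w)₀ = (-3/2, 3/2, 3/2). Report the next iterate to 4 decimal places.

(-0.7500, 0.5833, -0.9167)

At (-3/2, 3/2, 3/2): F = (21.0000, -11.7500, -0.5000).
Jacobian J = [[-4·v, -4·u + 8·v, 0], [2·v + 2·w, 2·u + 2·v, 2·u], [-3, -2·w, -2·v + 3]].
At the point, J = [[-6.0000, 18.0000, 0.0000], [6.0000, 0.0000, -3.0000], [-3.0000, -3.0000, 0.0000]] (det J = 216.0000).
Solving J·Δ = −F gives Δ = (0.7500, -0.9167, -2.4167).
Then the next iterate is (u, v, w)₁ = (-0.7500, 0.5833, -0.9167).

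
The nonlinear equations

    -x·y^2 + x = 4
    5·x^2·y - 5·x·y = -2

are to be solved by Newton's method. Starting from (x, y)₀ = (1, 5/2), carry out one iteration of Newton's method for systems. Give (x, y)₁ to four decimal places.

(0.8400, 0.8180)

At (1, 5/2): F = (-9.2500, 2.0000).
Jacobian J = [[-y^2 + 1, -2·x·y], [10·x·y - 5·y, 5·x^2 - 5·x]].
At the point, J = [[-5.2500, -5.0000], [12.5000, 0.0000]] (det J = 62.5000).
Solving J·Δ = −F gives Δ = (-0.1600, -1.6820).
Then the next iterate is (x, y)₁ = (0.8400, 0.8180).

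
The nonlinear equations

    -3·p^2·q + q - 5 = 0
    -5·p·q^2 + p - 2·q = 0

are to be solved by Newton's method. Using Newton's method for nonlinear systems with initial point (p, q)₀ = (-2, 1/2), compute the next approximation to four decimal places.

(-0.0221, 0.6243)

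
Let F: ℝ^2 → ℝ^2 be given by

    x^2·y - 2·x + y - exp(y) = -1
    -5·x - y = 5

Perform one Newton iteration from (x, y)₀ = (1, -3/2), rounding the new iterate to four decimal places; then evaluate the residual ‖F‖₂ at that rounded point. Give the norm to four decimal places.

1.7712

At (1, -3/2): F = (-4.223130, -8.5000).
Jacobian J = [[2·x·y - 2, x^2 - exp(y) + 1], [-5, -1]].
At the point, J = [[-5.0000, 1.776870], [-5.0000, -1.0000]] (det J = 13.884349).
Solving J·Δ = −F gives Δ = (-1.3920, -1.5402).
Then the next iterate is (x, y)₁ = (-0.3920, -3.0402).
Re-evaluating at (-0.3920, -3.0402): F = (-1.771195, 0.0002), so ‖F‖₂ = 1.7712.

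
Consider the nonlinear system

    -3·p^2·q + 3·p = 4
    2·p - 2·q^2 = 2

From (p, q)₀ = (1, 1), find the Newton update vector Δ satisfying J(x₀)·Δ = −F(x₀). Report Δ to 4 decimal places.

At (1, 1): F = (-4.0000, -2.0000).
Jacobian J = [[-6·p·q + 3, -3·p^2], [2, -4·q]].
At the point, J = [[-3.0000, -3.0000], [2.0000, -4.0000]] (det J = 18.0000).
Solving J·Δ = −F gives Δ = (-0.5556, -0.7778).

(-0.5556, -0.7778)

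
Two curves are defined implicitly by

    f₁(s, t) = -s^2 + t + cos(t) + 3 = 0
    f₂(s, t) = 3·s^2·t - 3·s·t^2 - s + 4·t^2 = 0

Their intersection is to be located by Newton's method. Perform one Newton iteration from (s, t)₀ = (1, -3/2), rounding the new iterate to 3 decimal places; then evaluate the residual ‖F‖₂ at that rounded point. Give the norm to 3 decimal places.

At (1, -3/2): F = (0.57074, -3.250).
Jacobian J = [[-2·s, -sin(t) + 1], [6·s·t - 3·t^2 - 1, 3·s^2 - 6·s·t + 8·t]].
At the point, J = [[-2.000, 1.99749], [-16.750, 0.000]] (det J = 33.45804).
Solving J·Δ = −F gives Δ = (-0.194, -0.480).
Then the next iterate is (s, t)₁ = (0.806, -1.980).
Re-evaluating at (0.806, -1.980): F = (-0.02751, 1.53723), so ‖F‖₂ = 1.537.

1.537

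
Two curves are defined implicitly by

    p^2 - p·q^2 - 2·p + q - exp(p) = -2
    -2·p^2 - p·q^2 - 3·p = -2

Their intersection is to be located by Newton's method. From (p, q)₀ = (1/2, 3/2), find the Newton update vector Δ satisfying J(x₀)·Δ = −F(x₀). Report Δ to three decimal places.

(0.142, -1.434)

At (1/2, 3/2): F = (-0.02372, -1.125).
Jacobian J = [[2·p - q^2 - exp(p) - 2, -2·p·q + 1], [-4·p - q^2 - 3, -2·p·q]].
At the point, J = [[-4.89872, -0.500], [-7.250, -1.500]] (det J = 3.72308).
Solving J·Δ = −F gives Δ = (0.142, -1.434).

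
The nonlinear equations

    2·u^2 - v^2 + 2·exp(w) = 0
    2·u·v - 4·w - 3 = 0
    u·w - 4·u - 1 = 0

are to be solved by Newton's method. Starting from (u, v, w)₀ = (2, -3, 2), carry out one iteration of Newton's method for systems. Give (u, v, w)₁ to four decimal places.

At (2, -3, 2): F = (13.778112, -23.0000, -5.0000).
Jacobian J = [[4·u, -2·v, 2·exp(w)], [2·v, 2·u, -4], [w - 4, 0, u]].
At the point, J = [[8.0000, 6.0000, 14.778112], [-6.0000, 4.0000, -4.0000], [-2.0000, 0.0000, 2.0000]] (det J = 302.224898).
Solving J·Δ = −F gives Δ = (-2.6529, 1.6176, -0.1529).
Then the next iterate is (u, v, w)₁ = (-0.6529, -1.3824, 1.8471).

(-0.6529, -1.3824, 1.8471)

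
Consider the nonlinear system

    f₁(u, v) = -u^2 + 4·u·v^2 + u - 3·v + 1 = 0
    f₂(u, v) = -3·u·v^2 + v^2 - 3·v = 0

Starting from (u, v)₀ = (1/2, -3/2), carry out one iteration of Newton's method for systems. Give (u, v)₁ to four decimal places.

(0.7020, -0.1591)

At (1/2, -3/2): F = (10.2500, 3.3750).
Jacobian J = [[-2·u + 4·v^2 + 1, 8·u·v - 3], [-3·v^2, -6·u·v + 2·v - 3]].
At the point, J = [[9.0000, -9.0000], [-6.7500, -1.5000]] (det J = -74.2500).
Solving J·Δ = −F gives Δ = (0.2020, 1.3409).
Then the next iterate is (u, v)₁ = (0.7020, -0.1591).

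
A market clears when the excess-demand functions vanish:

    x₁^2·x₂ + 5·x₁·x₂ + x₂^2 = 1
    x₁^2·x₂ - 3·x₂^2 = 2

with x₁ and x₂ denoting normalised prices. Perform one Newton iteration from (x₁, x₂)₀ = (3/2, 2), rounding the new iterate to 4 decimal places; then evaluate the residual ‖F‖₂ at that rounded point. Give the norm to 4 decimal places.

5.8973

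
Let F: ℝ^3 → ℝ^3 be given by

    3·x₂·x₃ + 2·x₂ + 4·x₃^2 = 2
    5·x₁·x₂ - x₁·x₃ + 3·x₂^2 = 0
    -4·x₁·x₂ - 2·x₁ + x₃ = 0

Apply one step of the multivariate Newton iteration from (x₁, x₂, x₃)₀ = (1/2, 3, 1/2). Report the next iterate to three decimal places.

(0.224, 1.516, 0.169)

At (1/2, 3, 1/2): F = (9.500, 34.250, -6.500).
Jacobian J = [[0, 3·x₃ + 2, 3·x₂ + 8·x₃], [5·x₂ - x₃, 5·x₁ + 6·x₂, -x₁], [-4·x₂ - 2, -4·x₁, 1]].
At the point, J = [[0.000, 3.500, 13.000], [14.500, 20.500, -0.500], [-14.000, -2.000, 1.000]] (det J = 3327.750).
Solving J·Δ = −F gives Δ = (-0.276, -1.484, -0.331).
Then the next iterate is (x₁, x₂, x₃)₁ = (0.224, 1.516, 0.169).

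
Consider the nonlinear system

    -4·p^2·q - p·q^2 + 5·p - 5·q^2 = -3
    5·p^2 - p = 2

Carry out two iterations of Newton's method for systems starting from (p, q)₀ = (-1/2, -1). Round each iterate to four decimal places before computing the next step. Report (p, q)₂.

At (-1/2, -1): F = (-3.0000, -0.2500).
Jacobian J = [[-8·p·q - q^2 + 5, -4·p^2 - 2·p·q - 10·q], [10·p - 1, 0]].
At the point, J = [[0.0000, 8.0000], [-6.0000, 0.0000]] (det J = 48.0000).
Solving J·Δ = −F gives Δ = (-0.0417, 0.3750).
Then the next iterate is (p, q)₁ = (-0.5417, -0.6250).
Round to (-0.5417, -0.6250) and repeat: F = (-0.716426, 0.008894), J = [[1.900875, 4.399119], [-6.4170, 0.0000]].
Δ = (0.0014, 0.1623), so (p, q)₂ = (-0.5403, -0.4627).

(-0.5403, -0.4627)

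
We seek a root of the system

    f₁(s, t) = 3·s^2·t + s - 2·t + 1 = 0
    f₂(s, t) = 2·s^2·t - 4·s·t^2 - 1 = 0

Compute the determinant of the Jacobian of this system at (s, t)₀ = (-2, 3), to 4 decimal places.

J = [[6·s·t + 1, 3·s^2 - 2], [4·s·t - 4·t^2, 2·s^2 - 8·s·t]].
At the point, J = [[-35.0000, 10.0000], [-60.0000, 56.0000]].
det J = -1360.0000.

-1360.0000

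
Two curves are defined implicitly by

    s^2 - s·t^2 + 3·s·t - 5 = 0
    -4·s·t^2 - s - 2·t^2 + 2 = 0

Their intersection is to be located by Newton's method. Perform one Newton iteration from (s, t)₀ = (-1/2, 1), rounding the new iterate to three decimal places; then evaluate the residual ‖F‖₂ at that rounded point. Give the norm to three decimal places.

At (-1/2, 1): F = (-5.750, 2.500).
Jacobian J = [[2·s - t^2 + 3·t, -2·s·t + 3·s], [-4·t^2 - 1, -8·s·t - 4·t]].
At the point, J = [[1.000, -0.500], [-5.000, 0.000]] (det J = -2.500).
Solving J·Δ = −F gives Δ = (0.500, -10.500).
Then the next iterate is (s, t)₁ = (0.000, -9.500).
Re-evaluating at (0.000, -9.500): F = (-5.000, -178.500), so ‖F‖₂ = 178.570.

178.570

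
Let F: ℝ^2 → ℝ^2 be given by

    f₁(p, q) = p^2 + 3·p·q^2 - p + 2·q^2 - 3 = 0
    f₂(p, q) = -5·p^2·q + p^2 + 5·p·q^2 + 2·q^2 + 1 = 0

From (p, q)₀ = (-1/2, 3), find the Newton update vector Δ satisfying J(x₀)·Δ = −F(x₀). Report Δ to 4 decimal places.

At (-1/2, 3): F = (2.2500, -7.0000).
Jacobian J = [[2·p + 3·q^2 - 1, 6·p·q + 4·q], [-10·p·q + 2·p + 5·q^2, -5·p^2 + 10·p·q + 4·q]].
At the point, J = [[25.0000, 3.0000], [59.0000, -4.2500]] (det J = -283.2500).
Solving J·Δ = −F gives Δ = (0.0404, -1.0865).

(0.0404, -1.0865)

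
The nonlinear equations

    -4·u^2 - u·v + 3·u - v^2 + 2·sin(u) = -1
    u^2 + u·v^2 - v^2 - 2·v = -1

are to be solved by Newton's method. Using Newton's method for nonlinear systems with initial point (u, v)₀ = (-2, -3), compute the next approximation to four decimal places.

(-0.4027, -2.4992)

At (-2, -3): F = (-37.818595, -16.0000).
Jacobian J = [[-8·u - v + 2·cos(u) + 3, -u - 2·v], [2·u + v^2, 2·u·v - 2·v - 2]].
At the point, J = [[21.167706, 8.0000], [5.0000, 16.0000]] (det J = 298.683301).
Solving J·Δ = −F gives Δ = (1.5973, 0.5008).
Then the next iterate is (u, v)₁ = (-0.4027, -2.4992).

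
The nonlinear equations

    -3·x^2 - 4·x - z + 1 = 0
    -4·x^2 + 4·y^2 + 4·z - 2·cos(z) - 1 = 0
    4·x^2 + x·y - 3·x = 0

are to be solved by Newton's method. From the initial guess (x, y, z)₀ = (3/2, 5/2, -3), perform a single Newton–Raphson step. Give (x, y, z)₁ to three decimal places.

(0.856, 1.936, -3.381)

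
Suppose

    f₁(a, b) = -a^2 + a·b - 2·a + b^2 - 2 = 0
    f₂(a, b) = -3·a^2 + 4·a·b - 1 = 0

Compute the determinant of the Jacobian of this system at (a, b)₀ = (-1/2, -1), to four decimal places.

J = [[-2·a + b - 2, a + 2·b], [-6·a + 4·b, 4·a]].
At the point, J = [[-2.0000, -2.5000], [-1.0000, -2.0000]].
det J = 1.5000.

1.5000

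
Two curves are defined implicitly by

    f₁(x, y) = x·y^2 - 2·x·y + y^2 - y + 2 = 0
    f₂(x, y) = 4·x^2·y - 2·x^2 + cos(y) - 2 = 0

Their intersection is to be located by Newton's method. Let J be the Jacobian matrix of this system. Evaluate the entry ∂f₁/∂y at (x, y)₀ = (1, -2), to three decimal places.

-11.000

∂f₁/∂y = 2·x·y - 2·x + 2·y - 1.
At (1, -2) this is -11.000.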